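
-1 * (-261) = 261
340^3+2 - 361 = 39303641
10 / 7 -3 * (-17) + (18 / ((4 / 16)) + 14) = 969 / 7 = 138.43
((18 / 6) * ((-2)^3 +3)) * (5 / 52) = -75 / 52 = -1.44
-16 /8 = -2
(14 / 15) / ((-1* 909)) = -14 / 13635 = -0.00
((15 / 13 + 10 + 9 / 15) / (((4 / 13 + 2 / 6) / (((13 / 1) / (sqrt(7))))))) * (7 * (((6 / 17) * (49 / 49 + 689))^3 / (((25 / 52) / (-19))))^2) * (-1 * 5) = -9372466040085220077603127296 * sqrt(7) / 24137569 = -1027328572875910688770.17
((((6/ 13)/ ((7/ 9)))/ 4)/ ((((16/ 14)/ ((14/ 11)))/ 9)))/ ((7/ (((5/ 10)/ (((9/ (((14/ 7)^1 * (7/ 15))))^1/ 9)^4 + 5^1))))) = 583443/ 34706815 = 0.02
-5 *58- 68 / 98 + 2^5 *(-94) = -161636 / 49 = -3298.69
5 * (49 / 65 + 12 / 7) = 1123 / 91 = 12.34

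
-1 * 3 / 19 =-3 / 19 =-0.16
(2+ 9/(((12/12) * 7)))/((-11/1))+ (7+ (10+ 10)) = 2056/77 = 26.70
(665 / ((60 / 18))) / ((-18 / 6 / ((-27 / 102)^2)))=-10773 / 2312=-4.66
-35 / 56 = -5 / 8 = -0.62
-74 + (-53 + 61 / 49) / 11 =-42422 / 539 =-78.71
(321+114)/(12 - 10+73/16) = 66.29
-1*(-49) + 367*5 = 1884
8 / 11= 0.73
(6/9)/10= 1/15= 0.07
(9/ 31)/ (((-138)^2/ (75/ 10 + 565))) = 1145/ 131192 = 0.01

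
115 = 115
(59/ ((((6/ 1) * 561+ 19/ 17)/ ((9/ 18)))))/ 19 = 1003/ 2175158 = 0.00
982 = 982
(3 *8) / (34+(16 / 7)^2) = 588 / 961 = 0.61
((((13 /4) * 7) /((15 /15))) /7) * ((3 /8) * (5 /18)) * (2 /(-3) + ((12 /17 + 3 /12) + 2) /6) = -4615 /78336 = -0.06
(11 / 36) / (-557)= -11 / 20052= -0.00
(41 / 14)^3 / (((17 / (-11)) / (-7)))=758131 / 6664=113.77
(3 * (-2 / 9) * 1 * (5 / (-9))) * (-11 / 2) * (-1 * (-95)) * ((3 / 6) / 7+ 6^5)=-568819625 / 378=-1504813.82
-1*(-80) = 80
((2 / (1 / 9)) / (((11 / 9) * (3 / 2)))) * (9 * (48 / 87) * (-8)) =-124416 / 319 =-390.02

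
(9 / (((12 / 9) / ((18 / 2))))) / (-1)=-243 / 4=-60.75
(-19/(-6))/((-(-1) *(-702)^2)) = 19/2956824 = 0.00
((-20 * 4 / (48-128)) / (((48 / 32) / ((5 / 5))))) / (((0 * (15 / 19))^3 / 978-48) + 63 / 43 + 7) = -43 / 2550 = -0.02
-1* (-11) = 11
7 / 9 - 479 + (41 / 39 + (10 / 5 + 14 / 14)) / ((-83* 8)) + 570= 3564779 / 38844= 91.77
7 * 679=4753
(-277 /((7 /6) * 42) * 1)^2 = 76729 /2401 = 31.96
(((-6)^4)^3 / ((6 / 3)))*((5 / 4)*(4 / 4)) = 1360488960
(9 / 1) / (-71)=-9 / 71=-0.13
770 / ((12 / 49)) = 18865 / 6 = 3144.17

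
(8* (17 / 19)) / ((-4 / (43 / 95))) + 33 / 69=-13771 / 41515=-0.33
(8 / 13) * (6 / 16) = 3 / 13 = 0.23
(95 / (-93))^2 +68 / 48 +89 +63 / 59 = 92.53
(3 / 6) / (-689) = -0.00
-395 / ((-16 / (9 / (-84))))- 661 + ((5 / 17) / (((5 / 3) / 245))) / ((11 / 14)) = -50987611 / 83776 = -608.62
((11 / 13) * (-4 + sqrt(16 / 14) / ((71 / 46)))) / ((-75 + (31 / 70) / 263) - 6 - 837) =810040 / 219704537 - 2661560 * sqrt(14) / 15599022127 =0.00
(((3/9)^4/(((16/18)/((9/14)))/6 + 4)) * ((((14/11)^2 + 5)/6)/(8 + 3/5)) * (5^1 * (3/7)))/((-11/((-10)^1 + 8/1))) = 60075/411848668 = 0.00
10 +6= 16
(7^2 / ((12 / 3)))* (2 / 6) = 49 / 12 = 4.08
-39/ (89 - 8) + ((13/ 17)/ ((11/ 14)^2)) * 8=523627/ 55539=9.43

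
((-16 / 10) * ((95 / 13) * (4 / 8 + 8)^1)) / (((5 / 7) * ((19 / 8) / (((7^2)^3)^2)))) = -52707621661408 / 65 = -810886487098.58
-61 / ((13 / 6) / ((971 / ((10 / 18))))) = -3198474 / 65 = -49207.29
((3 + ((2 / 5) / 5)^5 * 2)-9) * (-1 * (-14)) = -820311604 / 9765625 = -84.00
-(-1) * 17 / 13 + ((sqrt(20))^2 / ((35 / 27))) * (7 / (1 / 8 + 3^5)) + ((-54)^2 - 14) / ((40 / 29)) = 212970691 / 101140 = 2105.70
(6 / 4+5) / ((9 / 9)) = 13 / 2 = 6.50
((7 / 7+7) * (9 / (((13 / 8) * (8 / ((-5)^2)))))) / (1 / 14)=25200 / 13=1938.46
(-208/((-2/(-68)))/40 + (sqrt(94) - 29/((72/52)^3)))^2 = 30045184973209/850305600 - 5474053 * sqrt(94)/14580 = 31694.46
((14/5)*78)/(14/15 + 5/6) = 6552/53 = 123.62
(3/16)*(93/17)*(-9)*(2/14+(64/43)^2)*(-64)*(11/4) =843020541/220031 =3831.37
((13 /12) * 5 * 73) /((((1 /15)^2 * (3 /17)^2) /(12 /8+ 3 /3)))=171413125 /24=7142213.54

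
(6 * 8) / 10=24 / 5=4.80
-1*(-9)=9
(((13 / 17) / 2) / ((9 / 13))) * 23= 3887 / 306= 12.70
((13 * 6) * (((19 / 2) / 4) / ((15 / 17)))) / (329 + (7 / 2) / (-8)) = 16796 / 26285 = 0.64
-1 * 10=-10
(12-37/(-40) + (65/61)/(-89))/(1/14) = 19629351/108580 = 180.78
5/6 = 0.83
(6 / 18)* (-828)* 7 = -1932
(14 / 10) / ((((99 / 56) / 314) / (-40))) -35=-988169 / 99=-9981.51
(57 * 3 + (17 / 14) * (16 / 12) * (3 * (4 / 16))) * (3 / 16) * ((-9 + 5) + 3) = -7233 / 224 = -32.29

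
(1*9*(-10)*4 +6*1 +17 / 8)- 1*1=-2823 / 8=-352.88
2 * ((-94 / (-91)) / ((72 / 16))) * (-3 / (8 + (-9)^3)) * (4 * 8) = 12032 / 196833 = 0.06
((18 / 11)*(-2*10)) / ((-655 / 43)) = 3096 / 1441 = 2.15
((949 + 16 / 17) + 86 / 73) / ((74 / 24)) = 14164068 / 45917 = 308.47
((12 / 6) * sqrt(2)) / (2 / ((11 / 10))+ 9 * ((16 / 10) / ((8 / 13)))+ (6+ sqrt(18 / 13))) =-36300 * sqrt(13) / 38270707+ 2455310 * sqrt(2) / 38270707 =0.09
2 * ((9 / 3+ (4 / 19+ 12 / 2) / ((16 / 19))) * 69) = 5727 / 4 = 1431.75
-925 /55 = -185 /11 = -16.82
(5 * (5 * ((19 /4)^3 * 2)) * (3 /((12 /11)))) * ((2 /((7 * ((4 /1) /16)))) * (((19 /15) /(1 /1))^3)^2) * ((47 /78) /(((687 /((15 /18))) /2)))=166829539751743 /1640696148000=101.68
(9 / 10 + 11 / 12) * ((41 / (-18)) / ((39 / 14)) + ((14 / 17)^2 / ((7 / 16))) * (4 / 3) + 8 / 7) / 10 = 185142931 / 426043800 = 0.43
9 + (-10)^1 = -1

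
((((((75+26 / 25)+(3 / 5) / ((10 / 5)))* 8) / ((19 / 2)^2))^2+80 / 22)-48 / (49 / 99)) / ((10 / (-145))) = 30270018384948 / 43901886875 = 689.49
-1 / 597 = -0.00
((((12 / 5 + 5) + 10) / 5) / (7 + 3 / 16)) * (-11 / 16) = -957 / 2875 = -0.33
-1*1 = -1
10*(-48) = -480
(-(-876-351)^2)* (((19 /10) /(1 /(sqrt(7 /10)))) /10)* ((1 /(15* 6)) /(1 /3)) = -9535017* sqrt(70) /10000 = -7977.57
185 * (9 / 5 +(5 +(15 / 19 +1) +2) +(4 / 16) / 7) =1045731 / 532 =1965.66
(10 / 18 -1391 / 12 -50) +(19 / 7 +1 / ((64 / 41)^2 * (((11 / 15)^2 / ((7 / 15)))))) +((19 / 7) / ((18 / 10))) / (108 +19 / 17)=-626606873225 / 3861344256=-162.28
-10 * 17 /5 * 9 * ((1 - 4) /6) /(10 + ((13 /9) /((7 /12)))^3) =1416933 /233218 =6.08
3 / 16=0.19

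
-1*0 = 0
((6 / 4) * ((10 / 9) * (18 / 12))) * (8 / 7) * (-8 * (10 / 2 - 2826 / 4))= 112240 / 7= 16034.29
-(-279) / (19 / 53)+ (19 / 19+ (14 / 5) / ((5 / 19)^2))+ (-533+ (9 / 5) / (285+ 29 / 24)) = 4677211569 / 16313875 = 286.70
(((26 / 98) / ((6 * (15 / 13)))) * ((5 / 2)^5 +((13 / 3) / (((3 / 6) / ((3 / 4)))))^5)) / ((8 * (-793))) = -4433 / 62720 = -0.07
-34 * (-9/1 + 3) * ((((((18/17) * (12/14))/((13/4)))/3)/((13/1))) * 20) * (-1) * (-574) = 2833920/169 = 16768.76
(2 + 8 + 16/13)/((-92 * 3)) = -73/1794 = -0.04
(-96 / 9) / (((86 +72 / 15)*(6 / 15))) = -200 / 681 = -0.29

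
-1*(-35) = 35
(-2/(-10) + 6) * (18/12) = 9.30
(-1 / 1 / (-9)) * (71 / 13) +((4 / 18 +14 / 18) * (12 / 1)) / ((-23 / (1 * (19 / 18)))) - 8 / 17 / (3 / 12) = -1.83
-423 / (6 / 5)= -705 / 2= -352.50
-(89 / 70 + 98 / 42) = -757 / 210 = -3.60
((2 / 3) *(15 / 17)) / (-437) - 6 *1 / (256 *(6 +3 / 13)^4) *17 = -0.00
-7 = -7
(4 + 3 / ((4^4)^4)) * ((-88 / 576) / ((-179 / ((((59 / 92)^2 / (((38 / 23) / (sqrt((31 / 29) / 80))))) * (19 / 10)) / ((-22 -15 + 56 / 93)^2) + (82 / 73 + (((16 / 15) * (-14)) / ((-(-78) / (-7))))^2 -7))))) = -1481950062133707793 / 106374278794759372800 + 632178830568879737 * sqrt(4495) / 300833386881357300367360000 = -0.01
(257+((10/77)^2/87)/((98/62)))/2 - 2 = 6394660831/50550654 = 126.50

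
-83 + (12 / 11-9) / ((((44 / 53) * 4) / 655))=-3180893 / 1936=-1643.02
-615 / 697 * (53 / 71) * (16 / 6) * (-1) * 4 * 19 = 161120 / 1207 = 133.49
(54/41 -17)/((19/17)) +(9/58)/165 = -34867553/2485010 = -14.03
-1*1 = -1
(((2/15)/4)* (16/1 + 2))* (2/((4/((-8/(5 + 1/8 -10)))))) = 32/65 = 0.49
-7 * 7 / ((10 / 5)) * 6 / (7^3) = -3 / 7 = -0.43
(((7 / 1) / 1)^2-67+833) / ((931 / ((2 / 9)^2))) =3260 / 75411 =0.04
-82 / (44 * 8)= -41 / 176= -0.23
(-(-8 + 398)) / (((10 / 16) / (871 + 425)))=-808704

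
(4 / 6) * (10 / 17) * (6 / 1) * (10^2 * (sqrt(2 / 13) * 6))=24000 * sqrt(26) / 221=553.74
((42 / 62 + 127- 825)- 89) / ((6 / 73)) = -889724 / 93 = -9566.92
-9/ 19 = -0.47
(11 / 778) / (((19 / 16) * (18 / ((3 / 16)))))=0.00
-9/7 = -1.29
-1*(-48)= 48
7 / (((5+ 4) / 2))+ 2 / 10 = 79 / 45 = 1.76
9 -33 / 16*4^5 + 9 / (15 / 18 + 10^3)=-12628461 / 6005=-2102.99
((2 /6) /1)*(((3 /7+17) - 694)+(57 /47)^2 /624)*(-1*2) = 2176051811 /4824456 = 451.05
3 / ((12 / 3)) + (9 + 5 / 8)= 83 / 8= 10.38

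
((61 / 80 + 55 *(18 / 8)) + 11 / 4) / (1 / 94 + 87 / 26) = 6220591 / 164080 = 37.91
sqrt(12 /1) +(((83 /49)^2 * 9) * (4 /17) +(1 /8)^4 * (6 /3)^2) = 2 * sqrt(3) +253996913 /41796608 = 9.54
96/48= 2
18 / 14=9 / 7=1.29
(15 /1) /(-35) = -3 /7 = -0.43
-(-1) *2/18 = 1/9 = 0.11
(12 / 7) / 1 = 12 / 7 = 1.71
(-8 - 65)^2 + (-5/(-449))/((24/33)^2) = 153134749/28736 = 5329.02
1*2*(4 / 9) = 0.89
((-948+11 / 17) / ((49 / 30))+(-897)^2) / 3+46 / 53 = 11832396915 / 44149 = 268010.53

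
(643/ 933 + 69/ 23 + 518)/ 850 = 243368/ 396525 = 0.61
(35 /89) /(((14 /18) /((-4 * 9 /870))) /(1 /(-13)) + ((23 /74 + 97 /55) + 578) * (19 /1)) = 1923075 /55090780348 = 0.00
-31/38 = -0.82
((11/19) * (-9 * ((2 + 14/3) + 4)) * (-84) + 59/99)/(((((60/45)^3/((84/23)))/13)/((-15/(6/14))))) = -251759449305/76912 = -3273344.20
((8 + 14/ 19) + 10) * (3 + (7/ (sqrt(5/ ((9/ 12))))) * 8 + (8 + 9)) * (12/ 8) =10680/ 19 + 14952 * sqrt(15)/ 95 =1171.67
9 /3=3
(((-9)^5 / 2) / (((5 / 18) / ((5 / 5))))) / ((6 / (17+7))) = -2125764 / 5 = -425152.80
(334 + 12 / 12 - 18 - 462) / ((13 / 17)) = -2465 / 13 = -189.62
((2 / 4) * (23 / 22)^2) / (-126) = -529 / 121968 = -0.00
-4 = -4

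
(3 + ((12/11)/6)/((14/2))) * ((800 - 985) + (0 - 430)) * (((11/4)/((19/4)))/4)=-143295/532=-269.35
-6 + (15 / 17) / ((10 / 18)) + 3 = -24 / 17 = -1.41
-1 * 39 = -39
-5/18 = -0.28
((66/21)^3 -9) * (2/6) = 7561/1029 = 7.35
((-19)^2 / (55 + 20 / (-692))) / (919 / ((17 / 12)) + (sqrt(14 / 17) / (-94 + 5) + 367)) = 94491389*sqrt(238) / 22459201325523810 + 145210870433807 / 22459201325523810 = 0.01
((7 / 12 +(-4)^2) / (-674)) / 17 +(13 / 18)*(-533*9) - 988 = -612201139 / 137496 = -4452.50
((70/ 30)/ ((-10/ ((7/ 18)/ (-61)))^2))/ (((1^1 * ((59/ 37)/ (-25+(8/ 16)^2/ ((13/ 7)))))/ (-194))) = 530572637/ 184939653600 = 0.00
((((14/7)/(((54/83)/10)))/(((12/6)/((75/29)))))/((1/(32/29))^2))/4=2656000/219501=12.10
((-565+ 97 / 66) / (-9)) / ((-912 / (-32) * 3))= 37193 / 50787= 0.73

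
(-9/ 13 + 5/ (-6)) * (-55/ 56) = 935/ 624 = 1.50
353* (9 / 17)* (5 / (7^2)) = 15885 / 833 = 19.07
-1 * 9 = -9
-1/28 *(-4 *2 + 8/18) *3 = 17/21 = 0.81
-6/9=-2/3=-0.67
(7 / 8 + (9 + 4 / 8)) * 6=62.25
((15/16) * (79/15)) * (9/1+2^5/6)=3397/48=70.77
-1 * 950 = -950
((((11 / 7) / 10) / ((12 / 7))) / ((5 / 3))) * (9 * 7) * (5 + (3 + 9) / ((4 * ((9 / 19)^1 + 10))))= 182259 / 9950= 18.32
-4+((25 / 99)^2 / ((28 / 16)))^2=-18821431796 / 4706920449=-4.00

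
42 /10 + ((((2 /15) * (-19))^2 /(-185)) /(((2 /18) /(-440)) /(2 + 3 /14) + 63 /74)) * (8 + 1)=185260611 /48330275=3.83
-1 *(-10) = 10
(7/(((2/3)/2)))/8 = 21/8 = 2.62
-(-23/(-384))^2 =-529/147456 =-0.00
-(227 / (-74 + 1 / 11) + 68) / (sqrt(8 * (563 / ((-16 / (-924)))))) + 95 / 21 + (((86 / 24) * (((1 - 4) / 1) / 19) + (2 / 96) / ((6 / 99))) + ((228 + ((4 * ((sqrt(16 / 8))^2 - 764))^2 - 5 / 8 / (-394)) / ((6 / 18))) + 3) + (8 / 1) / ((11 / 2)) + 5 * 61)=771154517753569 / 27668256 - 7541 * sqrt(260106) / 30209454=27871453.63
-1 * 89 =-89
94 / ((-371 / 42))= -564 / 53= -10.64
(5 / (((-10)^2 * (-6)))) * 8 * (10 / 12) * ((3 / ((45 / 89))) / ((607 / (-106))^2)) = -500002 / 49740615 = -0.01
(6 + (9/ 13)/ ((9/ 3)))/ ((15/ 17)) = 459/ 65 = 7.06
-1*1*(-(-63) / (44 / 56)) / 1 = -882 / 11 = -80.18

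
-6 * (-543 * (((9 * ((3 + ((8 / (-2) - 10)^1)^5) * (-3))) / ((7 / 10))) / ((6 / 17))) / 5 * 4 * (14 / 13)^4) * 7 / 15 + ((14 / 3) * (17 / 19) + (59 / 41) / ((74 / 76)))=1187385066173007166888 / 12348205545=96158511602.83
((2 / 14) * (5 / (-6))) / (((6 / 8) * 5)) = -2 / 63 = -0.03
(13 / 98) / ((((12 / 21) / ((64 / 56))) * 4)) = 13 / 196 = 0.07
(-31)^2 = 961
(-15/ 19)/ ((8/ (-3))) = 45/ 152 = 0.30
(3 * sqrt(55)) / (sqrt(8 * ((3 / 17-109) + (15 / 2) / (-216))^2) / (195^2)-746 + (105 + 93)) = -71225103653308800 * sqrt(55) / 13010452264497170591-744174285660 * sqrt(110) / 13010452264497170591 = -0.04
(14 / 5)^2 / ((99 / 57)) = 3724 / 825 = 4.51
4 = 4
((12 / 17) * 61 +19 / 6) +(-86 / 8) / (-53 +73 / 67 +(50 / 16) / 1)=46.45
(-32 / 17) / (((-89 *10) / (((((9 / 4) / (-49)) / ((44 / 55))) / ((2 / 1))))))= -9 / 148274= -0.00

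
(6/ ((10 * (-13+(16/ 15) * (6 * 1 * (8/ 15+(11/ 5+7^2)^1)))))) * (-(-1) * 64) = 2880/ 23857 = 0.12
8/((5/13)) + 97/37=4333/185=23.42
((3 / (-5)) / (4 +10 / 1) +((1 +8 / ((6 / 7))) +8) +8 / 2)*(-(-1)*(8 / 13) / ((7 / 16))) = 299584 / 9555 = 31.35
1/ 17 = 0.06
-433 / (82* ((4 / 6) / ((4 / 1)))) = -1299 / 41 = -31.68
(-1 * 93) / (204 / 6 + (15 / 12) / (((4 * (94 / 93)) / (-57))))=-139872 / 24631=-5.68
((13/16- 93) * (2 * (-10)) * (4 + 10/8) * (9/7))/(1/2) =199125/8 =24890.62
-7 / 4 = -1.75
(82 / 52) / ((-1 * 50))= -41 / 1300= -0.03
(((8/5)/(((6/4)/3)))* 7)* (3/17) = 336/85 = 3.95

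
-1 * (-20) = 20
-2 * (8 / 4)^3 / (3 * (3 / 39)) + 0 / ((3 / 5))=-208 / 3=-69.33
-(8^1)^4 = -4096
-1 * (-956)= 956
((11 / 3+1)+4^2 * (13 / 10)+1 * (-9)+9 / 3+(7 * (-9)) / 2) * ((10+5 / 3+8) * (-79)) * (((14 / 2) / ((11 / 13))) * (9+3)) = 306237022 / 165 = 1855981.95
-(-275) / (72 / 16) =550 / 9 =61.11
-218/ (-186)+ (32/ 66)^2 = 47503/ 33759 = 1.41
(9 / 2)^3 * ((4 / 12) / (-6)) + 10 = 79 / 16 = 4.94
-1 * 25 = -25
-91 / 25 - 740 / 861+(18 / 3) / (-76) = -3744913 / 817950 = -4.58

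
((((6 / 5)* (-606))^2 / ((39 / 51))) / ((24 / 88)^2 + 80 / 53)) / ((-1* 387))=-160145743824 / 141944075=-1128.23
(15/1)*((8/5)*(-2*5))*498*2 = -239040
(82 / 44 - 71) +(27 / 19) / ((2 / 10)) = -25929 / 418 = -62.03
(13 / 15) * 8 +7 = 209 / 15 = 13.93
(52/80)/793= 0.00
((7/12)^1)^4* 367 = 881167/20736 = 42.49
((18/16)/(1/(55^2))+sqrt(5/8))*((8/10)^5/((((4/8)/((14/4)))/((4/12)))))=1792*sqrt(10)/9375+325248/125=2602.59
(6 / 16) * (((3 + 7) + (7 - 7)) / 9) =5 / 12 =0.42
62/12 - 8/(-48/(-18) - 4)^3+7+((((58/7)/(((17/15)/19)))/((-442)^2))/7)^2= 617401854507920107/39725588467435416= 15.54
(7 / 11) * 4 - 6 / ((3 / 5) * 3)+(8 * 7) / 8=205 / 33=6.21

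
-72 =-72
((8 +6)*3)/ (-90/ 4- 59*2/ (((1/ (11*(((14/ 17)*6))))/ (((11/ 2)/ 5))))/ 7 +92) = -7140/ 159521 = -0.04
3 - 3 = 0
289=289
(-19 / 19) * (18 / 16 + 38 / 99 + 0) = -1195 / 792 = -1.51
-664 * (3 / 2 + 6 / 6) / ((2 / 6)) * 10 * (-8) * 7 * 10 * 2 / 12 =4648000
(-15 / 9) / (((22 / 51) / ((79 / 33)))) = -6715 / 726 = -9.25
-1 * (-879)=879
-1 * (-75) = 75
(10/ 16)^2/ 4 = 0.10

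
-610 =-610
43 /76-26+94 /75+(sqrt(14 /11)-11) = -34.05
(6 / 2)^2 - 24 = -15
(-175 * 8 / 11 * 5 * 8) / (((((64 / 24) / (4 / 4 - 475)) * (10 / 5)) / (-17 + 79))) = 308574000 / 11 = 28052181.82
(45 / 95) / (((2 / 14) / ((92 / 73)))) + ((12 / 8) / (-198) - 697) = -126845863 / 183084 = -692.83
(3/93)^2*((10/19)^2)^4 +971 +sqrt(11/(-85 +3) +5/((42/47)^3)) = 973.62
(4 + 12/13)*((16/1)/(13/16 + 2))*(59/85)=966656/49725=19.44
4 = 4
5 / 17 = 0.29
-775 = -775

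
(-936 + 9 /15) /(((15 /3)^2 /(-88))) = 411576 /125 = 3292.61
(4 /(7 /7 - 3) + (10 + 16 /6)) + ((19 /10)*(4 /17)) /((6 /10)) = 194 /17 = 11.41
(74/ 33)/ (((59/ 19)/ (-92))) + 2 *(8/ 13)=-1650424/ 25311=-65.21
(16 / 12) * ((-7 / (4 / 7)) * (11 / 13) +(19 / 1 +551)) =29101 / 39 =746.18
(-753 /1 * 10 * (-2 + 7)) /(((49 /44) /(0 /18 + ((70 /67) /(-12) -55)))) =6114234500 /3283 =1862392.48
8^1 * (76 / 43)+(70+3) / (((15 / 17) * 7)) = 117203 / 4515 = 25.96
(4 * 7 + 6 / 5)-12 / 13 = 1838 / 65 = 28.28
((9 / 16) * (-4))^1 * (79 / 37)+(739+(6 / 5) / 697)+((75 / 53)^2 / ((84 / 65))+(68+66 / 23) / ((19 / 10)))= 1713056194678569 / 2215979397590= 773.05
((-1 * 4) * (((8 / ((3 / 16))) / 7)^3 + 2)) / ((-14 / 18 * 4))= 2115674 / 7203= 293.72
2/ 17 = 0.12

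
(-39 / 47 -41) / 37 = -1966 / 1739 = -1.13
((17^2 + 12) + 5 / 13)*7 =27426 / 13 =2109.69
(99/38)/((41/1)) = 99/1558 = 0.06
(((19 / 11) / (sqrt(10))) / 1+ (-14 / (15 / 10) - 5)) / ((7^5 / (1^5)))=-43 / 50421+ 19 * sqrt(10) / 1848770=-0.00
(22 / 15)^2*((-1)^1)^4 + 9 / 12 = 2611 / 900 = 2.90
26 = 26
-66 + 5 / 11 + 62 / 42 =-14800 / 231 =-64.07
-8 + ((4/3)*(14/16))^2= -239/36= -6.64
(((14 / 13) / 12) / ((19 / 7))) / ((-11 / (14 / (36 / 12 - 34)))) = 343 / 252681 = 0.00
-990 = -990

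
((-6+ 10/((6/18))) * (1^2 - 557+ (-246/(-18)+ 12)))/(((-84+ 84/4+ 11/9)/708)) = 20275704/139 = 145868.37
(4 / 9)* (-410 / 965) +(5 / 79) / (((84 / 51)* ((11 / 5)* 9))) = -0.19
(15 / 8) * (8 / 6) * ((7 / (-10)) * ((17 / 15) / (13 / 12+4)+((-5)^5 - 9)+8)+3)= 1670671 / 305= 5477.61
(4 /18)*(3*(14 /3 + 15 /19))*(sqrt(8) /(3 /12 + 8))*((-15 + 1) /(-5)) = 69664*sqrt(2) /28215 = 3.49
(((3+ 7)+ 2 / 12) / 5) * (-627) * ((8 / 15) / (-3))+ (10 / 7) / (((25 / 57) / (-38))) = 162032 / 1575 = 102.88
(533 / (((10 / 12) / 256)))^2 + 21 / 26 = 17426501075469 / 650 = 26810001654.57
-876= -876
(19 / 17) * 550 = 10450 / 17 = 614.71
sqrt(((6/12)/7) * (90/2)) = 3 * sqrt(70)/14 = 1.79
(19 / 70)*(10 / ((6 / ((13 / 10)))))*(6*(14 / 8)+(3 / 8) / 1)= 7163 / 1120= 6.40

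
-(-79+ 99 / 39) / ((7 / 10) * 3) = 36.41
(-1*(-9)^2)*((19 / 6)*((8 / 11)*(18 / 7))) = -36936 / 77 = -479.69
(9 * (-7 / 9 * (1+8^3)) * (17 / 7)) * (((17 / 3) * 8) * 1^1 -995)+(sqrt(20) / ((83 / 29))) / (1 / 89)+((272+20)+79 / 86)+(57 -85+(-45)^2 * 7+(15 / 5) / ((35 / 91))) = 5162 * sqrt(5) / 83+3567491009 / 430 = 8296629.79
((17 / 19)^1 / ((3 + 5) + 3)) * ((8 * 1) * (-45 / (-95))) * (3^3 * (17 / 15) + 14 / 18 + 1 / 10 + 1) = 198764 / 19855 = 10.01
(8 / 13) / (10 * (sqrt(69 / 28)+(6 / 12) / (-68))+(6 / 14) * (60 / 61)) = -469454048 / 539913867415+963530624 * sqrt(483) / 539913867415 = 0.04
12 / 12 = 1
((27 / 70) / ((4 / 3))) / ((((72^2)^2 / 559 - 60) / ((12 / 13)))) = 3483 / 626274040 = 0.00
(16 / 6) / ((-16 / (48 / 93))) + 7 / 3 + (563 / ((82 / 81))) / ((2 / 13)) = 55168303 / 15252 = 3617.12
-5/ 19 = -0.26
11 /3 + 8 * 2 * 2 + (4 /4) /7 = 35.81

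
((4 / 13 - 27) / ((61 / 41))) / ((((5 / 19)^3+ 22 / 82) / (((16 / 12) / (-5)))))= 8001805426 / 479213865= 16.70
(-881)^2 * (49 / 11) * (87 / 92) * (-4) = -3308774343 / 253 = -13078159.46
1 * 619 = 619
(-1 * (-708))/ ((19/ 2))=1416/ 19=74.53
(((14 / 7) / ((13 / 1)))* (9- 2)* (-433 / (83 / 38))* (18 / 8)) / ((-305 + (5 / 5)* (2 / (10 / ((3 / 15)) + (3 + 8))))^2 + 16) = -1928598021 / 373475505455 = -0.01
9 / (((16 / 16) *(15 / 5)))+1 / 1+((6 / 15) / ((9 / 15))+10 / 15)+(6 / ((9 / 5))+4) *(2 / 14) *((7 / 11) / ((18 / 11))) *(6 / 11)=5.56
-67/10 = -6.70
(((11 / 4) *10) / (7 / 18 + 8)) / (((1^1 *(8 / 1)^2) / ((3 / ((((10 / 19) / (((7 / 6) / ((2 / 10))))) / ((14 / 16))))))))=460845 / 309248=1.49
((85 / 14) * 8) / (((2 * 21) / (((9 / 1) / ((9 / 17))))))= 2890 / 147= 19.66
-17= -17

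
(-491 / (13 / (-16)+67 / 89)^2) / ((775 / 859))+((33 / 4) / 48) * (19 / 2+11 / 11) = -109471097679607 / 716720000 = -152739.00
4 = 4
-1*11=-11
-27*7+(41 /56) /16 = -169303 /896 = -188.95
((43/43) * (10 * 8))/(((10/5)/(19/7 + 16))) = 5240/7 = 748.57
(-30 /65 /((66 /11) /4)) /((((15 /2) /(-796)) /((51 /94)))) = 54128 /3055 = 17.72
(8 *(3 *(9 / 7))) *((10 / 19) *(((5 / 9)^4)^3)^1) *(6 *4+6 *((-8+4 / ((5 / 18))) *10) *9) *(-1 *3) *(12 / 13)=-90625000000000 / 669850025481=-135.29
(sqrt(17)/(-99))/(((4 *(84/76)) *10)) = -19 *sqrt(17)/83160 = -0.00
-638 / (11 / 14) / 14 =-58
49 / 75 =0.65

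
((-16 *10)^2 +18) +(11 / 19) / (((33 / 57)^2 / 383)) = 289075 / 11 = 26279.55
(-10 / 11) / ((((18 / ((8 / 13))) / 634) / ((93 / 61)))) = -30.04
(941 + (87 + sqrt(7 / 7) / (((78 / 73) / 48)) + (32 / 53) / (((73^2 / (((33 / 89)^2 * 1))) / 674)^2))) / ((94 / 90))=59272311344770936813500 / 57699034620084257023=1027.27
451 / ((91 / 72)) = 32472 / 91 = 356.84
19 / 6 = 3.17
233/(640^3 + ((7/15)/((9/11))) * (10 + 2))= 10485/11796480308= 0.00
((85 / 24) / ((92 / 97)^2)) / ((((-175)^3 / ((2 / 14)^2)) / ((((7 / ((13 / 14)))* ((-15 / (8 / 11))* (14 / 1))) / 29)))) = 1759483 / 1563554720000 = 0.00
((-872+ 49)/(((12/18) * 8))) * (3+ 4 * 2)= -27159/16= -1697.44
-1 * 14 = -14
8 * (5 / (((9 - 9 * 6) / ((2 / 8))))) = -2 / 9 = -0.22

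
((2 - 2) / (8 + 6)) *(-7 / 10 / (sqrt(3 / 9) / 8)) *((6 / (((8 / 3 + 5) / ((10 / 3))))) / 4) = 0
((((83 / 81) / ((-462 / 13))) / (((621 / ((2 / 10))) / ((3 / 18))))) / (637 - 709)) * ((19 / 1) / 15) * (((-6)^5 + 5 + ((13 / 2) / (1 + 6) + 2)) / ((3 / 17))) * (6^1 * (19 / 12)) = -0.01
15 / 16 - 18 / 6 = -33 / 16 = -2.06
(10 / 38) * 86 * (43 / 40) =24.33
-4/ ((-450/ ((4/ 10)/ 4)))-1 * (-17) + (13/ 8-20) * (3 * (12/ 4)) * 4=-1450123/ 2250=-644.50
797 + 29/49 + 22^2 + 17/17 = 62847/49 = 1282.59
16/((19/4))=64/19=3.37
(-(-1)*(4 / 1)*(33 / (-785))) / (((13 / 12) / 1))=-1584 / 10205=-0.16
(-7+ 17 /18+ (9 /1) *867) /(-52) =-140345 /936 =-149.94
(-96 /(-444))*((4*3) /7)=96 /259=0.37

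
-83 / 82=-1.01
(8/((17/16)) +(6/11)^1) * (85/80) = 755/88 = 8.58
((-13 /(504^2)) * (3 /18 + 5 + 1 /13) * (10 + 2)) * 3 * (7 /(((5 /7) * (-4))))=0.02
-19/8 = -2.38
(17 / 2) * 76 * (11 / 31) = 7106 / 31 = 229.23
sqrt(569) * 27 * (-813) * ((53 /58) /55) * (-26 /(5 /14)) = 211739346 * sqrt(569) /7975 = 633325.55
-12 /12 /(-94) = 1 /94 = 0.01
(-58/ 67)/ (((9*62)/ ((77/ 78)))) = -2233/ 1458054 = -0.00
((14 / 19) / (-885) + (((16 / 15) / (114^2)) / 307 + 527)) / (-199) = -465201693263 / 175664673945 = -2.65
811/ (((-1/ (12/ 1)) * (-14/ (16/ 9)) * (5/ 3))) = 25952/ 35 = 741.49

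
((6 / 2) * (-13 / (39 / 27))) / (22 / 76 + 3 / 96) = -5472 / 65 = -84.18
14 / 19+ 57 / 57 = 33 / 19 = 1.74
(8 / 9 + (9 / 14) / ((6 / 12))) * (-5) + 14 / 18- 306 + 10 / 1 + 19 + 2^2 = -5945 / 21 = -283.10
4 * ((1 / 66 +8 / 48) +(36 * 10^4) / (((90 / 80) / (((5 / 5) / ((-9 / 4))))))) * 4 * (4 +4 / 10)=-450559424 / 45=-10012431.64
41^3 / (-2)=-68921 / 2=-34460.50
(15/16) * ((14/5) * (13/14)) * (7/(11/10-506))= -455/13464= -0.03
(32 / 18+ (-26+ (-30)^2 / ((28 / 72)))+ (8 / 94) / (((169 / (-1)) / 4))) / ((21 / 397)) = 454949047478 / 10508589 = 43293.07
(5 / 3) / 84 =5 / 252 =0.02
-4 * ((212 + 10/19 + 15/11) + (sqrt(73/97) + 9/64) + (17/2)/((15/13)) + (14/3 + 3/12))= -45407623/50160 -4 * sqrt(7081)/97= -908.73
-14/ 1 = -14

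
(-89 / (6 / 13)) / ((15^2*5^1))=-1157 / 6750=-0.17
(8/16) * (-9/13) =-9/26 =-0.35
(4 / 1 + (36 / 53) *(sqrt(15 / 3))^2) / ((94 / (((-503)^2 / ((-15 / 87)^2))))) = 41704991524 / 62275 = 669690.75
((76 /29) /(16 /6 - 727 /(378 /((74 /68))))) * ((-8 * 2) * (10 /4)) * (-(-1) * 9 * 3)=-1054892160 /213817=-4933.62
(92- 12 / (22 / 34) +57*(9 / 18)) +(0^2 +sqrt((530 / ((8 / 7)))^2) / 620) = 560345 / 5456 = 102.70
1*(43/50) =43/50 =0.86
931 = 931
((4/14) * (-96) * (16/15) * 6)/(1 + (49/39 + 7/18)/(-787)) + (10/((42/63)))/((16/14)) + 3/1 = -8221998921/51456440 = -159.79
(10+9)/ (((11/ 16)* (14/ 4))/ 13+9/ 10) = 39520/ 2257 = 17.51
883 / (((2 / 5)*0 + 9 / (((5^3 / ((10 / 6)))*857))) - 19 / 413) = -7813247575 / 405836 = -19252.23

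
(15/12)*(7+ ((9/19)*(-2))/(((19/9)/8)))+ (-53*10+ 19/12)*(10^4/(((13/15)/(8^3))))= -58600985519985/18772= -3121723072.66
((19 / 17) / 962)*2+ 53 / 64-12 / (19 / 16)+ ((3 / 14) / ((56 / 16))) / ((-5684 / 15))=-6421411945517 / 692337300928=-9.27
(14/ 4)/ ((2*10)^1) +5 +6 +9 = 807/ 40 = 20.18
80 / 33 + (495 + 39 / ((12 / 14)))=35833 / 66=542.92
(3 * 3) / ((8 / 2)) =9 / 4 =2.25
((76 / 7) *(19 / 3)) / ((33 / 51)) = 24548 / 231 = 106.27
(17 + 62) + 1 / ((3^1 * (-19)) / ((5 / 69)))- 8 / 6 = 305458 / 3933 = 77.67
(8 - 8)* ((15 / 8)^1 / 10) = 0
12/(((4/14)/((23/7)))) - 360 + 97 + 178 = 53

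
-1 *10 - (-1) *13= 3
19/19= 1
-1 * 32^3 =-32768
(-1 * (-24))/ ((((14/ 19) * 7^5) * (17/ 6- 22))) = -0.00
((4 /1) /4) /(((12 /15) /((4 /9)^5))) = 1280 /59049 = 0.02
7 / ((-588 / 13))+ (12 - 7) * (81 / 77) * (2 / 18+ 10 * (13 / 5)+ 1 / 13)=1652701 / 12012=137.59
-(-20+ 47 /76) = 1473 /76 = 19.38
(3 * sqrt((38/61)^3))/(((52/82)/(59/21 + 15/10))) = 140999 * sqrt(2318)/677222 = 10.02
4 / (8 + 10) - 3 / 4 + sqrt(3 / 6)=-19 / 36 + sqrt(2) / 2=0.18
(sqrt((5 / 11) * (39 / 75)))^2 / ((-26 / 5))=-1 / 22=-0.05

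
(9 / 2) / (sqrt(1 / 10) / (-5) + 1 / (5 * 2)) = 15 * sqrt(10) + 75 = 122.43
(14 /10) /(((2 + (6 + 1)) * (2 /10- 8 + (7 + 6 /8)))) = -28 /9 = -3.11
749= 749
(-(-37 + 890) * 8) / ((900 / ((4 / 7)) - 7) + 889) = -6824 / 2457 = -2.78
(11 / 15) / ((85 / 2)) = 22 / 1275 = 0.02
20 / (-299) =-20 / 299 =-0.07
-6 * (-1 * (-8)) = -48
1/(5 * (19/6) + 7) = 0.04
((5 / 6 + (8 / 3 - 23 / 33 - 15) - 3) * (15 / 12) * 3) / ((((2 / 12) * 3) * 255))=-59 / 132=-0.45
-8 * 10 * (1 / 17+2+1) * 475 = -1976000 / 17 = -116235.29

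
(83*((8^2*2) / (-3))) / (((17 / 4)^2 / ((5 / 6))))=-424960 / 2601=-163.38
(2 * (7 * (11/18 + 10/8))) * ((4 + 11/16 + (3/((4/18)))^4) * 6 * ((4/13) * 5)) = 103867085/13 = 7989775.77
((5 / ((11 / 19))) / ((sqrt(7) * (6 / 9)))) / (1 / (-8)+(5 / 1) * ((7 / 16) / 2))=4560 * sqrt(7) / 2387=5.05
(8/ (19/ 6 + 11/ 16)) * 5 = 384/ 37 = 10.38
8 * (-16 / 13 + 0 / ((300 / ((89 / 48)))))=-128 / 13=-9.85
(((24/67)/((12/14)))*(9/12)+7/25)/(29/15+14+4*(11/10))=2982/102175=0.03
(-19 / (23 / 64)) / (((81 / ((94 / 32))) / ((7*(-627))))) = 8415.19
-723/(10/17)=-12291/10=-1229.10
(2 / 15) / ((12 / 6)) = 1 / 15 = 0.07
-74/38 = -37/19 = -1.95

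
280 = 280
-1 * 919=-919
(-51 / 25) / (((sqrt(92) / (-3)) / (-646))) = -49419 * sqrt(23) / 575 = -412.18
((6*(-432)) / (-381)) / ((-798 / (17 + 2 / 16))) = -2466 / 16891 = -0.15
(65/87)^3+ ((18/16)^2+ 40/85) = 1542704167/716451264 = 2.15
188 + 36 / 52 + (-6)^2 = 2921 / 13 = 224.69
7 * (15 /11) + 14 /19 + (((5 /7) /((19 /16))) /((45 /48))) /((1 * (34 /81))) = 11.81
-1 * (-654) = 654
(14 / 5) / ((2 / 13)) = 91 / 5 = 18.20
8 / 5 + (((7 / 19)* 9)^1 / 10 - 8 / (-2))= 1127 / 190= 5.93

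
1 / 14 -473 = -472.93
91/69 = 1.32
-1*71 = -71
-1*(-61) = 61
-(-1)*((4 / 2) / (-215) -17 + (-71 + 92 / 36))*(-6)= 512.72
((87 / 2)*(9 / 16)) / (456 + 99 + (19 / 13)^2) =132327 / 3012992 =0.04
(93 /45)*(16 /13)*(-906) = -149792 /65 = -2304.49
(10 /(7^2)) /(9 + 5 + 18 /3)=1 /98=0.01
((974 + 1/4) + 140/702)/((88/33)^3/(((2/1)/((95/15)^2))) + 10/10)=12313143/4818268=2.56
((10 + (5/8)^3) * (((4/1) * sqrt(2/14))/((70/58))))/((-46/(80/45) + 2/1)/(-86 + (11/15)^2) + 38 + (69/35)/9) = 0.33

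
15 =15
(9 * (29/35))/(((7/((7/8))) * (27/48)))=58/35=1.66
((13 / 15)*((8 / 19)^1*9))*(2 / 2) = 3.28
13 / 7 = 1.86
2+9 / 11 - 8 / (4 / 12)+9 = -134 / 11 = -12.18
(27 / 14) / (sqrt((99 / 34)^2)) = 51 / 77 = 0.66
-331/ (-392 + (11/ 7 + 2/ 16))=18536/ 21857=0.85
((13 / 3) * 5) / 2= 65 / 6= 10.83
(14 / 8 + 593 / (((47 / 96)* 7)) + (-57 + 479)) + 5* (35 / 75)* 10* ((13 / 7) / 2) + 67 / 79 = 193154155 / 311892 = 619.30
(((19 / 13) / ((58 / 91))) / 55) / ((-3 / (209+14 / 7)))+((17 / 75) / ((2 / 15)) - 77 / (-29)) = 6808 / 4785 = 1.42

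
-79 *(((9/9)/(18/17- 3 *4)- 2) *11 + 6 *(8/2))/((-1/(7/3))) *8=409220/279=1466.74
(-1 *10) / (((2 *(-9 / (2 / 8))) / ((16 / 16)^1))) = 5 / 36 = 0.14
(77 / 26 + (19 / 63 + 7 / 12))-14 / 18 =1117 / 364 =3.07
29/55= 0.53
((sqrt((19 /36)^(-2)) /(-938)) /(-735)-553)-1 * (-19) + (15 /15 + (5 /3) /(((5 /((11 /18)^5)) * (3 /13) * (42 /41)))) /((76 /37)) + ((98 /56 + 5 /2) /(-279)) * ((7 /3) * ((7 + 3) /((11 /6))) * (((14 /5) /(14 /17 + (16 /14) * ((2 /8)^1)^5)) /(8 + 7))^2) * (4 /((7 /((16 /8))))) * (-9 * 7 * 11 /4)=-6434424028562873433655917181 /12106439303083329135456000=-531.49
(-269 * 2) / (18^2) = -269 / 162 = -1.66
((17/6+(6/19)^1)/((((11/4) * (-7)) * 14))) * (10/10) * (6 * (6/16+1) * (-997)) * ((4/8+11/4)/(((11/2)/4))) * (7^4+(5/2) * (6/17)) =8635966144/15827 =545647.70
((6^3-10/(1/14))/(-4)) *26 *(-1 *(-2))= -988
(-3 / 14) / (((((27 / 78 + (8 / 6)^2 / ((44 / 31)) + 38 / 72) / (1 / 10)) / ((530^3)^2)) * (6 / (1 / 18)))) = -158475182072350000 / 76629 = -2068083650737.32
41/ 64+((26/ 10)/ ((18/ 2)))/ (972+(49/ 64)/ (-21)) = 114822703/ 179152320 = 0.64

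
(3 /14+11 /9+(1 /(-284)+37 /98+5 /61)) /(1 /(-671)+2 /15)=795218545 /55399596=14.35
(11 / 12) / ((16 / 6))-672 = -671.66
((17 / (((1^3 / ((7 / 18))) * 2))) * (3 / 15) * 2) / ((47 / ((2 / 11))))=119 / 23265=0.01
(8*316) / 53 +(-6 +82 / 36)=41953 / 954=43.98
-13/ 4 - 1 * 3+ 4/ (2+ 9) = -259/ 44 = -5.89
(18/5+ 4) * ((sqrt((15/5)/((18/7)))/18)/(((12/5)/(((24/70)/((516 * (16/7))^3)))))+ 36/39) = 931 * sqrt(42)/151940243128320+ 456/65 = 7.02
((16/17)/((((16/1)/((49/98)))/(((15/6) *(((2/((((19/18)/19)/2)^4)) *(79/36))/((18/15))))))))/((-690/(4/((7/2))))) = -2047680/2737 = -748.15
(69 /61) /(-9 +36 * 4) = 23 /2745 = 0.01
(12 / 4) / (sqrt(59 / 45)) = 9* sqrt(295) / 59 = 2.62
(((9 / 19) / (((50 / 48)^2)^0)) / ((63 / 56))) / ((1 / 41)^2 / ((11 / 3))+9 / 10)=1479280 / 3162531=0.47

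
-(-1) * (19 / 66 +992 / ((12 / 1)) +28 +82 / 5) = 14009 / 110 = 127.35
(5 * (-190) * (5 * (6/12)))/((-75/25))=2375/3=791.67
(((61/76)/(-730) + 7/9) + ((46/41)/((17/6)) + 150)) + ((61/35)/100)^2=16112464292391121/106582974750000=151.17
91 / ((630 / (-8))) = -52 / 45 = -1.16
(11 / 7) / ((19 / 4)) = 44 / 133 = 0.33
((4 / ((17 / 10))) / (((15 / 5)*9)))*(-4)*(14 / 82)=-1120 / 18819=-0.06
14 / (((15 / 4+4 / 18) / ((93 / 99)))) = 5208 / 1573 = 3.31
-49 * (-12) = 588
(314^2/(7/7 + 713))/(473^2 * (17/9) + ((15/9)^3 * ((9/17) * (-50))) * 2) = 147894/452341267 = 0.00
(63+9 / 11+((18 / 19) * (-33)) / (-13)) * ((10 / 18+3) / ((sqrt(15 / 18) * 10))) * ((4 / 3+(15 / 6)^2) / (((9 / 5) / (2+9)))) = 186592 * sqrt(30) / 855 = 1195.33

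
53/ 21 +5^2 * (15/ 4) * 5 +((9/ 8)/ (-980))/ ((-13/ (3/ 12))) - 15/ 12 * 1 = 574857947/ 1223040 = 470.02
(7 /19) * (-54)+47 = 515 /19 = 27.11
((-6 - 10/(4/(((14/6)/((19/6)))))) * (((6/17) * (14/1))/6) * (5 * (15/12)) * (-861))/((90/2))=1496705/1938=772.29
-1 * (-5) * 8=40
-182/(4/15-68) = 1365/508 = 2.69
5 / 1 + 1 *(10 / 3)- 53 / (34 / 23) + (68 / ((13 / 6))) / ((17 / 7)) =-19355 / 1326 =-14.60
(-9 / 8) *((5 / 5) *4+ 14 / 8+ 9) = -16.59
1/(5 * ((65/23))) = 23/325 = 0.07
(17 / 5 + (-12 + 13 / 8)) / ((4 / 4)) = -279 / 40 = -6.98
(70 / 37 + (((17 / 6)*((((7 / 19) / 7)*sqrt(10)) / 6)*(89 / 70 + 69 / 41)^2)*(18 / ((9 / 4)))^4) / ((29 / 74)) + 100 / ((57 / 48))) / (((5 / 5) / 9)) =65303.85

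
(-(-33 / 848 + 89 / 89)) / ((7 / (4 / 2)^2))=-815 / 1484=-0.55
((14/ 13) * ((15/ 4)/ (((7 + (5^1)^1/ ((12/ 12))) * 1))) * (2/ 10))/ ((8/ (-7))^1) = -49/ 832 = -0.06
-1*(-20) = 20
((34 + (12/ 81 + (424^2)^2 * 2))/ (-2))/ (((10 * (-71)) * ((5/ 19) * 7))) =16579857429047/ 670950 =24711017.85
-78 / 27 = -26 / 9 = -2.89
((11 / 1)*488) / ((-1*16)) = -671 / 2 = -335.50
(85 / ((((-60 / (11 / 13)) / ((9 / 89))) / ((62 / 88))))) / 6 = -527 / 37024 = -0.01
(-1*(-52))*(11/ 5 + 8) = 2652/ 5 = 530.40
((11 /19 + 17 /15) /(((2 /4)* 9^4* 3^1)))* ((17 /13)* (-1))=-16592 /72925515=-0.00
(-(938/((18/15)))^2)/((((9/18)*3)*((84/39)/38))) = -194037025/27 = -7186556.48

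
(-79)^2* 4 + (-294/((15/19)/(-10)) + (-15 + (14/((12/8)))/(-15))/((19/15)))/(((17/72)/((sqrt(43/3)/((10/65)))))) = 24964 + 34060* sqrt(129) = 411811.24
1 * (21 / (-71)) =-21 / 71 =-0.30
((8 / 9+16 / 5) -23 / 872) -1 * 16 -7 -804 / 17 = -44181779 / 667080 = -66.23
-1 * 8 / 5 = -8 / 5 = -1.60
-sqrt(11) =-3.32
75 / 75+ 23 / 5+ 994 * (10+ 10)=99428 / 5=19885.60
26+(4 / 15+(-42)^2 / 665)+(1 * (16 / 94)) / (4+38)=2711998 / 93765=28.92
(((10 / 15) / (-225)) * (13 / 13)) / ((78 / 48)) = -16 / 8775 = -0.00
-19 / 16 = -1.19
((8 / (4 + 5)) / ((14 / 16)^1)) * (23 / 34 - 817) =-126880 / 153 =-829.28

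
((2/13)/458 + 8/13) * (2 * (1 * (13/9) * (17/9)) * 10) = 33.60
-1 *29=-29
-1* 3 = -3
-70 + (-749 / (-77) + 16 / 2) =-575 / 11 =-52.27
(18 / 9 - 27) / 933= -25 / 933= -0.03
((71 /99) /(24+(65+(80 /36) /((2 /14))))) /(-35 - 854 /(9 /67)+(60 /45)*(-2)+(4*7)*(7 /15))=-3195 /2972776147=-0.00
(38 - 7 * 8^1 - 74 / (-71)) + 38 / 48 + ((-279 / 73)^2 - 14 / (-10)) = -7220183 / 45403080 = -0.16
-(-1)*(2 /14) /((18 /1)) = 1 /126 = 0.01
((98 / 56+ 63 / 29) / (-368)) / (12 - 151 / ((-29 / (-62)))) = 455 / 13268608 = 0.00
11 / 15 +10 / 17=337 / 255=1.32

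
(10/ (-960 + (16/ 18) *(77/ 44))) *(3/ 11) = -135/ 47443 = -0.00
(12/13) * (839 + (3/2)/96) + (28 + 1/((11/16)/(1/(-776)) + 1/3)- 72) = 486051613/665392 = 730.47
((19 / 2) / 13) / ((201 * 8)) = 19 / 41808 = 0.00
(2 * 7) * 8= 112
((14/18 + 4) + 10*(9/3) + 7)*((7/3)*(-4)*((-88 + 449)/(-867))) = 3800608/23409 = 162.36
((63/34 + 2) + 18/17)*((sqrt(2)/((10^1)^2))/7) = 167*sqrt(2)/23800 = 0.01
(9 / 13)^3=729 / 2197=0.33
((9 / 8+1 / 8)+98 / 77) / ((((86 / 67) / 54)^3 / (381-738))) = -234588595697883 / 3498308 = -67057730.68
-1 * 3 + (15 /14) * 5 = 33 /14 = 2.36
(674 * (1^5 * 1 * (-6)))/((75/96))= -129408/25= -5176.32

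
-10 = -10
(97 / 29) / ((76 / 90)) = 4365 / 1102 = 3.96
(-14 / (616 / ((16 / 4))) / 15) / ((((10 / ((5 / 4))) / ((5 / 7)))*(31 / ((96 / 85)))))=-4 / 202895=-0.00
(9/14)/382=0.00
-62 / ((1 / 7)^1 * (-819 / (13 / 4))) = 31 / 18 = 1.72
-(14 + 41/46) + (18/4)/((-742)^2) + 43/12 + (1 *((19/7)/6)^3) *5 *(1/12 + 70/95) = -627713679011/57439240992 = -10.93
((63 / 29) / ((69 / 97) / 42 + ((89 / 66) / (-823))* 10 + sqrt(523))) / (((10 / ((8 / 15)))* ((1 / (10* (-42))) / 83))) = 439491615986963232 / 103156543323322000835 - 796643018650667466432* sqrt(523) / 103156543323322000835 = -176.61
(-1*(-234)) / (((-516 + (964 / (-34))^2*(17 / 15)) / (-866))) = -12918555 / 25186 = -512.93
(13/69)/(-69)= -13/4761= -0.00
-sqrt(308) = -2*sqrt(77) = -17.55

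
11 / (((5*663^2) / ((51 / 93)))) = 11 / 4007835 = 0.00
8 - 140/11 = -52/11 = -4.73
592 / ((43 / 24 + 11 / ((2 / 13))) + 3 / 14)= 99456 / 12349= 8.05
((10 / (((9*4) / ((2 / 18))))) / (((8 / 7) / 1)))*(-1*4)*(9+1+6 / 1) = -140 / 81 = -1.73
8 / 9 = 0.89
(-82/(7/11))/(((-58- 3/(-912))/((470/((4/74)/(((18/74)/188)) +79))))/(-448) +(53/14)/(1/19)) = -1.79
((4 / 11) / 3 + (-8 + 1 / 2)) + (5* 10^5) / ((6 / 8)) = 666659.29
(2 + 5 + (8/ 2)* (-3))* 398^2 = -792020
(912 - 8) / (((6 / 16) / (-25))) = -60266.67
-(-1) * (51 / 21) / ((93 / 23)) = 391 / 651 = 0.60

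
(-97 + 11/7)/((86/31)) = -10354/301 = -34.40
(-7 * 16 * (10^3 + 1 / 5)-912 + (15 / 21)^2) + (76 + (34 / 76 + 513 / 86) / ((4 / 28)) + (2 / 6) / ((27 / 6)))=-609692394572 / 5404455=-112812.93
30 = 30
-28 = -28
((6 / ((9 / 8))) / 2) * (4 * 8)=256 / 3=85.33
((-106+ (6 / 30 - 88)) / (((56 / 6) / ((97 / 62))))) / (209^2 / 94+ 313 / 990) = -1312048287 / 18780747608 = -0.07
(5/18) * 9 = 5/2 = 2.50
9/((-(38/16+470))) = -72/3779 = -0.02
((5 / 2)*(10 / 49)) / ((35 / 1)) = 5 / 343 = 0.01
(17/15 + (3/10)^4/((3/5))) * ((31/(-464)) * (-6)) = 213311/464000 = 0.46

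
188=188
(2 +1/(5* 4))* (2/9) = 41/90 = 0.46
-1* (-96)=96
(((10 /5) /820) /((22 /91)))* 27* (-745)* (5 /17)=-1830465 /30668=-59.69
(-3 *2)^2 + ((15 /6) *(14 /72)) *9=323 /8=40.38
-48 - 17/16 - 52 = -1617/16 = -101.06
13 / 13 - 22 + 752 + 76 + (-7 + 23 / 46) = 1601 / 2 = 800.50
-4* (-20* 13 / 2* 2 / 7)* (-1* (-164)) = 170560 / 7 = 24365.71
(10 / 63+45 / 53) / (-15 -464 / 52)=-43745 / 1038429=-0.04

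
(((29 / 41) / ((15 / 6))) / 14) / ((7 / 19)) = 551 / 10045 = 0.05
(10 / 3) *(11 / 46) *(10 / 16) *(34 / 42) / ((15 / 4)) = 935 / 8694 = 0.11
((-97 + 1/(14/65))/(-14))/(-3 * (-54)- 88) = 1293/14504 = 0.09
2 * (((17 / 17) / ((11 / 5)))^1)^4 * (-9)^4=8201250 / 14641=560.16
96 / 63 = 32 / 21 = 1.52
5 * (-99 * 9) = -4455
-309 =-309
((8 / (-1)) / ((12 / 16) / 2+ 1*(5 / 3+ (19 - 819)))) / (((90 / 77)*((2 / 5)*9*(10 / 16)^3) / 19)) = 1089536 / 5875875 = 0.19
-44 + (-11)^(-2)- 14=-7017 / 121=-57.99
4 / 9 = 0.44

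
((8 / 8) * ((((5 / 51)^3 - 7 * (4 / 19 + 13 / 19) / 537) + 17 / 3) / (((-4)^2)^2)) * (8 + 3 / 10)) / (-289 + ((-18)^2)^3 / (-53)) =-11224741742809 / 39299560313319912960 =-0.00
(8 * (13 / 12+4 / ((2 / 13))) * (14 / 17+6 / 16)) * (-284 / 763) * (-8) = 773.26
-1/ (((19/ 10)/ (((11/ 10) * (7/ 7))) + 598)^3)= -1331/ 287104138173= -0.00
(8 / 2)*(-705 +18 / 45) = -2818.40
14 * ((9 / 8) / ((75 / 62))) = 651 / 50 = 13.02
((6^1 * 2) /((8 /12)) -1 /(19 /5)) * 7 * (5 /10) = 2359 /38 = 62.08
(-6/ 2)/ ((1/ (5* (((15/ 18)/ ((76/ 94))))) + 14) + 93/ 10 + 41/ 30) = -10575/ 87634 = -0.12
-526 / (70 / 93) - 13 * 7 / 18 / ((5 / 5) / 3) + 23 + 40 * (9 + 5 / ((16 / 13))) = -17692 / 105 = -168.50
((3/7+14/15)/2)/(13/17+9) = 2431/34860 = 0.07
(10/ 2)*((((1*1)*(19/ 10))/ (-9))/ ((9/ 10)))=-95/ 81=-1.17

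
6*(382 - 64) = 1908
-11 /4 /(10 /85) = -187 /8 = -23.38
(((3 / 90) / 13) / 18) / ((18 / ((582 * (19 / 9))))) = 1843 / 189540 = 0.01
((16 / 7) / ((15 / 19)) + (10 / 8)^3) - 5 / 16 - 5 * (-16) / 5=138001 / 6720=20.54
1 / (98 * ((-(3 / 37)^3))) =-50653 / 2646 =-19.14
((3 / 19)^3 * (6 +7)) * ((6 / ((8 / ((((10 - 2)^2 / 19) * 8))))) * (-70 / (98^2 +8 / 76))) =-0.01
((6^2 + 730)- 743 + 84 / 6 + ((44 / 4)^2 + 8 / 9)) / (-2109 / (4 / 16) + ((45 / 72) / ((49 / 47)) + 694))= -43120 / 2100897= -0.02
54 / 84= 0.64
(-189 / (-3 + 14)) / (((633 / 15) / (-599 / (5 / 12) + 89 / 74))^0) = -17.18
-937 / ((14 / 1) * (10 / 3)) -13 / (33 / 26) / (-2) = -69103 / 4620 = -14.96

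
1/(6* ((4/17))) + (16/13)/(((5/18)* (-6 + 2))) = -623/1560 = -0.40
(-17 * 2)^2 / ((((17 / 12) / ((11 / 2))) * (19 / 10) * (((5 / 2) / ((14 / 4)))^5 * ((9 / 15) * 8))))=6285818 / 2375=2646.66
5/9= 0.56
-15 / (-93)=5 / 31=0.16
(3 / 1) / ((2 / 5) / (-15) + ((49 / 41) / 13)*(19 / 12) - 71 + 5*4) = -159900 / 2711963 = -0.06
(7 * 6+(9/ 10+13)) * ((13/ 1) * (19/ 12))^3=8423695657/ 17280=487482.39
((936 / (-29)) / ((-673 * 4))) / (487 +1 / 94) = 21996 / 893468743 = 0.00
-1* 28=-28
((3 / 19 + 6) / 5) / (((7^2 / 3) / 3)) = 1053 / 4655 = 0.23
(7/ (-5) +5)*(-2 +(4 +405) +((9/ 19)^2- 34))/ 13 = 2425212/ 23465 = 103.35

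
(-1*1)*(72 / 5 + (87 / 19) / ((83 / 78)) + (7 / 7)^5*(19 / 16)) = -2509399 / 126160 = -19.89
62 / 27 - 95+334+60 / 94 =307015 / 1269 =241.93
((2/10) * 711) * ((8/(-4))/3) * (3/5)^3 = -12798/625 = -20.48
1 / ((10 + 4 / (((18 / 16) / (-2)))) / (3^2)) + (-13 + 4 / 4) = -231 / 26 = -8.88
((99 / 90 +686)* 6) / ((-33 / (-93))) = 639003 / 55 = 11618.24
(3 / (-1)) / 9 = -1 / 3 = -0.33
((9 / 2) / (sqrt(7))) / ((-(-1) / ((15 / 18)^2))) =25 * sqrt(7) / 56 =1.18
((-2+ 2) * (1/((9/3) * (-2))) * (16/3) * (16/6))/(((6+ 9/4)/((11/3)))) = 0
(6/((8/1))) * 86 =129/2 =64.50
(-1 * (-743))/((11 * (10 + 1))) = 6.14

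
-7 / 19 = -0.37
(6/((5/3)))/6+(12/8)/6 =17/20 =0.85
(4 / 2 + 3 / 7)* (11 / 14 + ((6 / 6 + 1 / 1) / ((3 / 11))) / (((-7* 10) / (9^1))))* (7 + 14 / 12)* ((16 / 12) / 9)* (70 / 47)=-2618 / 3807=-0.69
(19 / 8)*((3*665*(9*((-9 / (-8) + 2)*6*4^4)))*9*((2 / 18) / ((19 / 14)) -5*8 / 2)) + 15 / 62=-36692837999.76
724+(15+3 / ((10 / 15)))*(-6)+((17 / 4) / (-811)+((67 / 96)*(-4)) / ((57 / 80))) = 334541081 / 554724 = 603.08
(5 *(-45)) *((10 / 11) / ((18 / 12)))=-1500 / 11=-136.36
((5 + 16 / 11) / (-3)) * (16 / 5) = -1136 / 165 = -6.88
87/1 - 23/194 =86.88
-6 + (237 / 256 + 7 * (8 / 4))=8.93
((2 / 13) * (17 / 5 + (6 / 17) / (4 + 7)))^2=41190724 / 147744025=0.28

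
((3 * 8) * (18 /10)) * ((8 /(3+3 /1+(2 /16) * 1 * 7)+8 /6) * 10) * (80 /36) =2397.09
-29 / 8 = -3.62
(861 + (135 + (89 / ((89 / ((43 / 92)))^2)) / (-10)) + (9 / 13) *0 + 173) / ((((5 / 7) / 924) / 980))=697728047504103 / 470810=1481973720.83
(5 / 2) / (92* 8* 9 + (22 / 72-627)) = 0.00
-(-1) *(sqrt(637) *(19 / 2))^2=57489.25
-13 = -13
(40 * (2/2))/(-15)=-8/3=-2.67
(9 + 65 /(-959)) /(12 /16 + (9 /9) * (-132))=-34264 /503475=-0.07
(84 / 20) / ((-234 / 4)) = -14 / 195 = -0.07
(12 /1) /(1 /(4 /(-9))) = -16 /3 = -5.33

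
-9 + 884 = 875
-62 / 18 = -31 / 9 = -3.44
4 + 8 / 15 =68 / 15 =4.53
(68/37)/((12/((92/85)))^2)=2116/141525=0.01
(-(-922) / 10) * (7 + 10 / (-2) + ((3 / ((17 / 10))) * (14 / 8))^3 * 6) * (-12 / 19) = -4857343557 / 466735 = -10407.07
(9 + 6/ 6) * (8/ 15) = 16/ 3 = 5.33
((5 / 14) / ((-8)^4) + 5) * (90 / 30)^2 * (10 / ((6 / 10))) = 21504375 / 28672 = 750.01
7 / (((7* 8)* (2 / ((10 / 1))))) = 5 / 8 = 0.62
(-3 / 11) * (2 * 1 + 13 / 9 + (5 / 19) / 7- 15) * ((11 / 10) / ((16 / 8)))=13787 / 7980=1.73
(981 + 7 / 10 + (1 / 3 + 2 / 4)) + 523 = 1505.53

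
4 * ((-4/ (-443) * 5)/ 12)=0.02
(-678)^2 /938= 229842 /469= 490.07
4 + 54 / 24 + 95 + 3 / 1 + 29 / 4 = 223 / 2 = 111.50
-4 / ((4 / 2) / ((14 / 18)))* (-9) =14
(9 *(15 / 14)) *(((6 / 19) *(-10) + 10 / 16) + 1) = -31455 / 2128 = -14.78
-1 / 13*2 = -2 / 13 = -0.15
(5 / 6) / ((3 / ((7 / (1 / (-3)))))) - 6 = -71 / 6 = -11.83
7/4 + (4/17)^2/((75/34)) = 9053/5100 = 1.78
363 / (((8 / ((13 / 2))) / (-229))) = -1080651 / 16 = -67540.69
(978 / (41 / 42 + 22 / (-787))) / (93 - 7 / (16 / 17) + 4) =517228992 / 44914519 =11.52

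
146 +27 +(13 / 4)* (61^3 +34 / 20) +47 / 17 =501751287 / 680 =737869.54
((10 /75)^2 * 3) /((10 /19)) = 38 /375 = 0.10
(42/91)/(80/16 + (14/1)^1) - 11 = -2711/247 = -10.98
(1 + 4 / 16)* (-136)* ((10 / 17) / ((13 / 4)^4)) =-25600 / 28561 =-0.90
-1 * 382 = -382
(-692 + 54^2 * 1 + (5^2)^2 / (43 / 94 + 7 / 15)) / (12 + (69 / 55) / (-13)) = 2702072230 / 11089833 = 243.65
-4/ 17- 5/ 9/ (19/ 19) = -121/ 153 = -0.79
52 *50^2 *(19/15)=494000/3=164666.67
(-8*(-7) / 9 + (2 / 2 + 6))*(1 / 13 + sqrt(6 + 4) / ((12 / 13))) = 119 / 117 + 1547*sqrt(10) / 108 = 46.31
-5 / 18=-0.28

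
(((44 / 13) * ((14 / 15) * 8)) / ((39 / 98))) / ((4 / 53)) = 6399008 / 7605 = 841.42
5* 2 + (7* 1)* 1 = 17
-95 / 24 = -3.96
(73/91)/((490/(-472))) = -17228/22295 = -0.77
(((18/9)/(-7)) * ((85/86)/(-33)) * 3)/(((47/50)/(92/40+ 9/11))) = 0.09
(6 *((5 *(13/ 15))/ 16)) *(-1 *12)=-39/ 2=-19.50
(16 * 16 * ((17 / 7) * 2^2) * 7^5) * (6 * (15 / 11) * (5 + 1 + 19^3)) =25824034252800 / 11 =2347639477527.27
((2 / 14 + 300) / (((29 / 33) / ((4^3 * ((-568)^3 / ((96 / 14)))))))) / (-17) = 16940402935808 / 493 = 34361872080.75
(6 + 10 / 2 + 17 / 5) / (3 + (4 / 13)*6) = 104 / 35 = 2.97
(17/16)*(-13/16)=-221/256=-0.86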